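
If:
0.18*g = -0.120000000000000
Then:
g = -0.67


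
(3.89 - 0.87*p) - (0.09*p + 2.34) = 1.55 - 0.96*p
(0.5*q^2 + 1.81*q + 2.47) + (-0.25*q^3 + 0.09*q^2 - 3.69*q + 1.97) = -0.25*q^3 + 0.59*q^2 - 1.88*q + 4.44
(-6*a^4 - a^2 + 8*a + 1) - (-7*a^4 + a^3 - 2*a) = a^4 - a^3 - a^2 + 10*a + 1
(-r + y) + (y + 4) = -r + 2*y + 4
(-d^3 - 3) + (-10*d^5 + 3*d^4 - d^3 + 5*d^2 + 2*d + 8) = -10*d^5 + 3*d^4 - 2*d^3 + 5*d^2 + 2*d + 5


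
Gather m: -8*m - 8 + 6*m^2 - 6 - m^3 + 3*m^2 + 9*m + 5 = -m^3 + 9*m^2 + m - 9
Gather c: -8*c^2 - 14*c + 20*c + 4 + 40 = -8*c^2 + 6*c + 44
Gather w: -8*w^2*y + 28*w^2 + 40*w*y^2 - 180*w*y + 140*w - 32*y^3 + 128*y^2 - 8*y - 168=w^2*(28 - 8*y) + w*(40*y^2 - 180*y + 140) - 32*y^3 + 128*y^2 - 8*y - 168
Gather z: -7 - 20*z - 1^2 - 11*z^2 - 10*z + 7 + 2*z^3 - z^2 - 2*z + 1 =2*z^3 - 12*z^2 - 32*z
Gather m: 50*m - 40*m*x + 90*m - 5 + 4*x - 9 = m*(140 - 40*x) + 4*x - 14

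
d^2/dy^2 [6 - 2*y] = 0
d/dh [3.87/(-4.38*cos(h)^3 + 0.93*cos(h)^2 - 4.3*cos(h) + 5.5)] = (-50.8518*cos(h)^2 + 7.1982*cos(h) - 16.641)*sin(h)/(4.38*cos(h)^3 - 0.93*cos(h)^2 + 4.3*cos(h) - 5.5)^2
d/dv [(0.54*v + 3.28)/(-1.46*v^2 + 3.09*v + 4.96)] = (0.7884*v^2 + 9.5776*v - 7.4568)/(2.1316*v^4 - 9.0228*v^3 - 4.9351*v^2 + 30.6528*v + 24.6016)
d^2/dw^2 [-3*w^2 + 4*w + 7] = -6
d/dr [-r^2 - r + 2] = -2*r - 1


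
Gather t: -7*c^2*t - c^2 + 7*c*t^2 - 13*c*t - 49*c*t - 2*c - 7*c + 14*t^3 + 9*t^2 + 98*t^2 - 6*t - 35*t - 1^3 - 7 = -c^2 - 9*c + 14*t^3 + t^2*(7*c + 107) + t*(-7*c^2 - 62*c - 41) - 8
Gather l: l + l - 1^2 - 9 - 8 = 2*l - 18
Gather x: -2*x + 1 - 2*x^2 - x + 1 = -2*x^2 - 3*x + 2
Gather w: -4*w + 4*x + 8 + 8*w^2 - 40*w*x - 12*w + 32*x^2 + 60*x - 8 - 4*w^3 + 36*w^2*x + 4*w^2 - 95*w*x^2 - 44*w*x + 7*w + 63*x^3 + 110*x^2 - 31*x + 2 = -4*w^3 + w^2*(36*x + 12) + w*(-95*x^2 - 84*x - 9) + 63*x^3 + 142*x^2 + 33*x + 2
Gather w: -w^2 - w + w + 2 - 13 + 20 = 9 - w^2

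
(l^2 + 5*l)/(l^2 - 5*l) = (l + 5)/(l - 5)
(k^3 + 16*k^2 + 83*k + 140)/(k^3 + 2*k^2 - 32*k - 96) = (k^2 + 12*k + 35)/(k^2 - 2*k - 24)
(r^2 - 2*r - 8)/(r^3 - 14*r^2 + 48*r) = (r^2 - 2*r - 8)/(r*(r^2 - 14*r + 48))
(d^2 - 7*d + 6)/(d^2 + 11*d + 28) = (d^2 - 7*d + 6)/(d^2 + 11*d + 28)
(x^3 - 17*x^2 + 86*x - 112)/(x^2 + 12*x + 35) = (x^3 - 17*x^2 + 86*x - 112)/(x^2 + 12*x + 35)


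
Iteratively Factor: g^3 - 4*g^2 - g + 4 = (g - 1)*(g^2 - 3*g - 4) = (g - 1)*(g + 1)*(g - 4)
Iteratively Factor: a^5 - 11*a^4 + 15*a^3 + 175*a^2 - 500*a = (a - 5)*(a^4 - 6*a^3 - 15*a^2 + 100*a) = (a - 5)*(a + 4)*(a^3 - 10*a^2 + 25*a) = a*(a - 5)*(a + 4)*(a^2 - 10*a + 25) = a*(a - 5)^2*(a + 4)*(a - 5)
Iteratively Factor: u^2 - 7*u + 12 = (u - 4)*(u - 3)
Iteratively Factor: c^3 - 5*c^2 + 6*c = (c - 3)*(c^2 - 2*c) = (c - 3)*(c - 2)*(c)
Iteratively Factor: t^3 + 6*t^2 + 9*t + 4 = (t + 1)*(t^2 + 5*t + 4) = (t + 1)^2*(t + 4)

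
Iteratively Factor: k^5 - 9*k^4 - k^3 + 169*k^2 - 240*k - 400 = (k - 5)*(k^4 - 4*k^3 - 21*k^2 + 64*k + 80) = (k - 5)^2*(k^3 + k^2 - 16*k - 16) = (k - 5)^2*(k + 1)*(k^2 - 16) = (k - 5)^2*(k + 1)*(k + 4)*(k - 4)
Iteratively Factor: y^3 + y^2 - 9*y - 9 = (y + 1)*(y^2 - 9) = (y + 1)*(y + 3)*(y - 3)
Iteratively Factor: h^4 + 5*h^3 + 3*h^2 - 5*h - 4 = (h - 1)*(h^3 + 6*h^2 + 9*h + 4) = (h - 1)*(h + 1)*(h^2 + 5*h + 4) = (h - 1)*(h + 1)*(h + 4)*(h + 1)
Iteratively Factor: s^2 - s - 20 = (s - 5)*(s + 4)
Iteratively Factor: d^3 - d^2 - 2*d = (d)*(d^2 - d - 2) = d*(d + 1)*(d - 2)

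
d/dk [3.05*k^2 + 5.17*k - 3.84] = 6.1*k + 5.17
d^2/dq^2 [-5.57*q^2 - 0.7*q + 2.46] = -11.1400000000000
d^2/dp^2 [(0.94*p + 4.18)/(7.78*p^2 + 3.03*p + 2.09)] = ((0.94*p + 4.18)*(15.56*p + 3.03)*(31.12*p + 6.06) - (43.8792*p + 70.7372)*(7.78*p^2 + 3.03*p + 2.09))/(7.78*p^2 + 3.03*p + 2.09)^3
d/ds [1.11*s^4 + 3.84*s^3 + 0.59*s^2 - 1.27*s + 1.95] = 4.44*s^3 + 11.52*s^2 + 1.18*s - 1.27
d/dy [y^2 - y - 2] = 2*y - 1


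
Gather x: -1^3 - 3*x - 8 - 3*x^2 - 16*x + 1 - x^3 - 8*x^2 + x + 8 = -x^3 - 11*x^2 - 18*x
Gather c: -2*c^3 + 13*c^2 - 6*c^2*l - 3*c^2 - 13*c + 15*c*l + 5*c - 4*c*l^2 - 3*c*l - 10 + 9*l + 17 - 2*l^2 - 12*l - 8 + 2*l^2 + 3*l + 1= -2*c^3 + c^2*(10 - 6*l) + c*(-4*l^2 + 12*l - 8)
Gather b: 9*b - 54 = 9*b - 54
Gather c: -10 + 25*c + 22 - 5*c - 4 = 20*c + 8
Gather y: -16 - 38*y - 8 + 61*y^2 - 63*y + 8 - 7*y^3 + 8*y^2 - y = -7*y^3 + 69*y^2 - 102*y - 16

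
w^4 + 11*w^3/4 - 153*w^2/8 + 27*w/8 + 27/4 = (w - 3)*(w - 3/4)*(w + 1/2)*(w + 6)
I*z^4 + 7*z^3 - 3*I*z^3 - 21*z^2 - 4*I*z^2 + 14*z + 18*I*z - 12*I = (z - 2)*(z - 6*I)*(z - I)*(I*z - I)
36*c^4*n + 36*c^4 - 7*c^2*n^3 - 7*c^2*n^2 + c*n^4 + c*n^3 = (-6*c + n)*(-3*c + n)*(2*c + n)*(c*n + c)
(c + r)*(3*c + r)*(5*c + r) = 15*c^3 + 23*c^2*r + 9*c*r^2 + r^3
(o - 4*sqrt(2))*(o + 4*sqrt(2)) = o^2 - 32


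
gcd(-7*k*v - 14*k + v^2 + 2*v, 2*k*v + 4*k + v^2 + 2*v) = v + 2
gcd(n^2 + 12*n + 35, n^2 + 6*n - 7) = n + 7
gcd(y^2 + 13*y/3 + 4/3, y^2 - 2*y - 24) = y + 4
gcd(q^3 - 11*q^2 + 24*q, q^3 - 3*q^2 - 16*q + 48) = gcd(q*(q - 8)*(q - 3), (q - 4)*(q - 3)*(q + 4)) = q - 3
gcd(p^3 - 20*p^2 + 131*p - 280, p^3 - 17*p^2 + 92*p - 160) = p^2 - 13*p + 40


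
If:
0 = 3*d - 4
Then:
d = 4/3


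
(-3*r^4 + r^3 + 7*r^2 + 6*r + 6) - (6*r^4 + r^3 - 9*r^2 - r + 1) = -9*r^4 + 16*r^2 + 7*r + 5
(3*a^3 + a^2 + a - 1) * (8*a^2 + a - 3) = 24*a^5 + 11*a^4 - 10*a^2 - 4*a + 3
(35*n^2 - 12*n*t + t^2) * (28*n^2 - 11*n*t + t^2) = 980*n^4 - 721*n^3*t + 195*n^2*t^2 - 23*n*t^3 + t^4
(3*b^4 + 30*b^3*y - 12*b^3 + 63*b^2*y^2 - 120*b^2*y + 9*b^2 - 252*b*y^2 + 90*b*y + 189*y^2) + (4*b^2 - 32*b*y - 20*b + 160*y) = 3*b^4 + 30*b^3*y - 12*b^3 + 63*b^2*y^2 - 120*b^2*y + 13*b^2 - 252*b*y^2 + 58*b*y - 20*b + 189*y^2 + 160*y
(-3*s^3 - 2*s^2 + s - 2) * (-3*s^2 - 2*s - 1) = 9*s^5 + 12*s^4 + 4*s^3 + 6*s^2 + 3*s + 2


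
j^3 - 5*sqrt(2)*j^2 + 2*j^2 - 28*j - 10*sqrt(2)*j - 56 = (j + 2)*(j - 7*sqrt(2))*(j + 2*sqrt(2))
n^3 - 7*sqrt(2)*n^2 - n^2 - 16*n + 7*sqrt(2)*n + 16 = (n - 1)*(n - 8*sqrt(2))*(n + sqrt(2))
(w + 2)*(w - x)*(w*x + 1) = w^3*x - w^2*x^2 + 2*w^2*x + w^2 - 2*w*x^2 - w*x + 2*w - 2*x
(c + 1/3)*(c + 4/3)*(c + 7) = c^3 + 26*c^2/3 + 109*c/9 + 28/9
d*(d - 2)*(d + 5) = d^3 + 3*d^2 - 10*d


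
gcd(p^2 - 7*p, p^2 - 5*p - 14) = p - 7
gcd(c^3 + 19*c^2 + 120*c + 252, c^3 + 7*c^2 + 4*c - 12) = c + 6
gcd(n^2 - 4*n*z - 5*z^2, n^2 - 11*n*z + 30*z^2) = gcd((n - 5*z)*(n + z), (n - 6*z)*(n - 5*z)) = -n + 5*z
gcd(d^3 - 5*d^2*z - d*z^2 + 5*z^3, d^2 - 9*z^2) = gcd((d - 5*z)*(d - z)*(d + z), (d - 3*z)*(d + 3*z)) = 1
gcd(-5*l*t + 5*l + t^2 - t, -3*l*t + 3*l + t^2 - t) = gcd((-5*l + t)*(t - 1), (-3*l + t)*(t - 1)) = t - 1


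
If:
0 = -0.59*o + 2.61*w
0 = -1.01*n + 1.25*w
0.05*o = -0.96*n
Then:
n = 0.00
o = 0.00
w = 0.00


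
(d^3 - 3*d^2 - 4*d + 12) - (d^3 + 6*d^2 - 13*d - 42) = -9*d^2 + 9*d + 54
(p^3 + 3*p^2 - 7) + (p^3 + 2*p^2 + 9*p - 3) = 2*p^3 + 5*p^2 + 9*p - 10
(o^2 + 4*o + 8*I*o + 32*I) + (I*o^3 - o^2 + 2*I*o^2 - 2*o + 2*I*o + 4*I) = I*o^3 + 2*I*o^2 + 2*o + 10*I*o + 36*I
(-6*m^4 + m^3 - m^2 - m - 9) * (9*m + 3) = -54*m^5 - 9*m^4 - 6*m^3 - 12*m^2 - 84*m - 27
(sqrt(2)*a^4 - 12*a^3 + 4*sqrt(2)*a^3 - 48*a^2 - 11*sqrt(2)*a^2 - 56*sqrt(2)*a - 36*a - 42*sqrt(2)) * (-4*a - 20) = -4*sqrt(2)*a^5 - 36*sqrt(2)*a^4 + 48*a^4 - 36*sqrt(2)*a^3 + 432*a^3 + 444*sqrt(2)*a^2 + 1104*a^2 + 720*a + 1288*sqrt(2)*a + 840*sqrt(2)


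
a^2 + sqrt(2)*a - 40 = (a - 4*sqrt(2))*(a + 5*sqrt(2))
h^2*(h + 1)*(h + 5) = h^4 + 6*h^3 + 5*h^2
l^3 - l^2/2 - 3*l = l*(l - 2)*(l + 3/2)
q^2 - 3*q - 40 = (q - 8)*(q + 5)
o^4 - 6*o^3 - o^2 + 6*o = o*(o - 6)*(o - 1)*(o + 1)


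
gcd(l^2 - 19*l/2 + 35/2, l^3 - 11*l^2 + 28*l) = l - 7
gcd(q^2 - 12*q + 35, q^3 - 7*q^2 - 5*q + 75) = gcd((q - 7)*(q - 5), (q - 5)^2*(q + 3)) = q - 5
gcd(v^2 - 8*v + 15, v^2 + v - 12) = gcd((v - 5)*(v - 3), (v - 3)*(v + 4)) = v - 3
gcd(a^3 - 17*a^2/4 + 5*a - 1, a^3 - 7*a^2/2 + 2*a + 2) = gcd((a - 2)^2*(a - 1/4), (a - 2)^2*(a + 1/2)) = a^2 - 4*a + 4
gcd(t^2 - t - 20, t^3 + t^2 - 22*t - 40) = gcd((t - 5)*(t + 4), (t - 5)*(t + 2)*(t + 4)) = t^2 - t - 20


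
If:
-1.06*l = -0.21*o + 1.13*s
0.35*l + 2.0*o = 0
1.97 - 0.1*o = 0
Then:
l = -112.57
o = 19.70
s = 109.26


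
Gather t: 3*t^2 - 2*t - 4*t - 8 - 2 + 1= 3*t^2 - 6*t - 9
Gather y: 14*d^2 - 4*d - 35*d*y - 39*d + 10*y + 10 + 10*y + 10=14*d^2 - 43*d + y*(20 - 35*d) + 20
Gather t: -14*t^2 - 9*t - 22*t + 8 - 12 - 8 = -14*t^2 - 31*t - 12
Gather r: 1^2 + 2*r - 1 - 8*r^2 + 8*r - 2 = -8*r^2 + 10*r - 2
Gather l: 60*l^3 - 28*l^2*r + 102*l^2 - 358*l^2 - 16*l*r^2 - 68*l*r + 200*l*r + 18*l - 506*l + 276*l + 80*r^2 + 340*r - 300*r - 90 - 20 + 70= 60*l^3 + l^2*(-28*r - 256) + l*(-16*r^2 + 132*r - 212) + 80*r^2 + 40*r - 40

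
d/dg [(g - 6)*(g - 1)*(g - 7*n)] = 3*g^2 - 14*g*n - 14*g + 49*n + 6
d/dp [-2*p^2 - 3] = -4*p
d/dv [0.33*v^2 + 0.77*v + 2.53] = 0.66*v + 0.77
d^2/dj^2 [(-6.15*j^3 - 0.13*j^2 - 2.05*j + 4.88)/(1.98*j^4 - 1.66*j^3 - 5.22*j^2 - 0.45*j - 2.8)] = (-48.22092*j^9 - 3.05791199999999*j^8 - 475.261776*j^7 + 516.901228*j^6 - 1180.07358*j^5 - 537.744648*j^4 + 509.582906*j^3 + 1223.609232*j^2 - 176.83392*j - 137.54816)/(7.762392*j^12 - 19.523592*j^11 - 45.0252*j^10 + 93.07574*j^9 + 94.6458*j^8 - 56.292732*j^7 - 13.938798*j^6 - 168.40035*j^5 - 198.03771*j^4 - 78.597525*j^3 - 124.4754*j^2 - 10.584*j - 21.952)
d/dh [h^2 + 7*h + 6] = 2*h + 7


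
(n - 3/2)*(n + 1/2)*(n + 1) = n^3 - 7*n/4 - 3/4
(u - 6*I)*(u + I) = u^2 - 5*I*u + 6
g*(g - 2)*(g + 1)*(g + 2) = g^4 + g^3 - 4*g^2 - 4*g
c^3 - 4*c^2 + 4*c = c*(c - 2)^2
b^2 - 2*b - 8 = (b - 4)*(b + 2)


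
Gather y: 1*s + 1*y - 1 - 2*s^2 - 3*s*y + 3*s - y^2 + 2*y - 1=-2*s^2 + 4*s - y^2 + y*(3 - 3*s) - 2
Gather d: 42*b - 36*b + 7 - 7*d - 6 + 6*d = 6*b - d + 1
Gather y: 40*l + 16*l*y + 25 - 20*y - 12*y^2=40*l - 12*y^2 + y*(16*l - 20) + 25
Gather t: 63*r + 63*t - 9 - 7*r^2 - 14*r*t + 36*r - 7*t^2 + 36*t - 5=-7*r^2 + 99*r - 7*t^2 + t*(99 - 14*r) - 14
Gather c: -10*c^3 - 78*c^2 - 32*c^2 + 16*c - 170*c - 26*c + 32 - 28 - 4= -10*c^3 - 110*c^2 - 180*c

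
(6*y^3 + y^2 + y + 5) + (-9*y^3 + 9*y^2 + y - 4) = -3*y^3 + 10*y^2 + 2*y + 1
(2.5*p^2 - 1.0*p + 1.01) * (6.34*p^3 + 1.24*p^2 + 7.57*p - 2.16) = 15.85*p^5 - 3.24*p^4 + 24.0884*p^3 - 11.7176*p^2 + 9.8057*p - 2.1816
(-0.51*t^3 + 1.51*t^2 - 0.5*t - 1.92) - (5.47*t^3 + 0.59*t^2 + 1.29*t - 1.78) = -5.98*t^3 + 0.92*t^2 - 1.79*t - 0.14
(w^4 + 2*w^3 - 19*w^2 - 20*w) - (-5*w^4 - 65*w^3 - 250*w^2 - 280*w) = 6*w^4 + 67*w^3 + 231*w^2 + 260*w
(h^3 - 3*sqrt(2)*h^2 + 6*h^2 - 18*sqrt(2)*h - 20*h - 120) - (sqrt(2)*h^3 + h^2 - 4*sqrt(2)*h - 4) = -sqrt(2)*h^3 + h^3 - 3*sqrt(2)*h^2 + 5*h^2 - 20*h - 14*sqrt(2)*h - 116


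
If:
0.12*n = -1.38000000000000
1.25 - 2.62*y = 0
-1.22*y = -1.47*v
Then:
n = -11.50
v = 0.40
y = 0.48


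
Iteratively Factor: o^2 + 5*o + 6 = (o + 2)*(o + 3)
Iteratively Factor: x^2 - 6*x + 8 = (x - 4)*(x - 2)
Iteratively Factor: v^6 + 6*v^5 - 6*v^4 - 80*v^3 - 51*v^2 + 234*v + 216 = (v + 3)*(v^5 + 3*v^4 - 15*v^3 - 35*v^2 + 54*v + 72) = (v - 2)*(v + 3)*(v^4 + 5*v^3 - 5*v^2 - 45*v - 36) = (v - 2)*(v + 3)^2*(v^3 + 2*v^2 - 11*v - 12) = (v - 3)*(v - 2)*(v + 3)^2*(v^2 + 5*v + 4) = (v - 3)*(v - 2)*(v + 1)*(v + 3)^2*(v + 4)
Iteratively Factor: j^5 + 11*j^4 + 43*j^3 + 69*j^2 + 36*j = (j)*(j^4 + 11*j^3 + 43*j^2 + 69*j + 36) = j*(j + 4)*(j^3 + 7*j^2 + 15*j + 9) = j*(j + 3)*(j + 4)*(j^2 + 4*j + 3) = j*(j + 1)*(j + 3)*(j + 4)*(j + 3)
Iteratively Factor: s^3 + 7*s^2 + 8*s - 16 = (s - 1)*(s^2 + 8*s + 16) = (s - 1)*(s + 4)*(s + 4)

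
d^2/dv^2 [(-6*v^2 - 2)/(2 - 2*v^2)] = 8*(3*v^2 + 1)/(v^6 - 3*v^4 + 3*v^2 - 1)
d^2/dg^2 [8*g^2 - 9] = 16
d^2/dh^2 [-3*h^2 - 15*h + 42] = -6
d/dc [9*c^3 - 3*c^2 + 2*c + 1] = 27*c^2 - 6*c + 2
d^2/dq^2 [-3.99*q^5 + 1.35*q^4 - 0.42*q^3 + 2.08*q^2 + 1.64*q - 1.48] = -79.8*q^3 + 16.2*q^2 - 2.52*q + 4.16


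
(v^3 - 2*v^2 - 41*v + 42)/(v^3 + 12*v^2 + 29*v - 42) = (v - 7)/(v + 7)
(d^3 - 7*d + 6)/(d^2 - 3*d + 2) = d + 3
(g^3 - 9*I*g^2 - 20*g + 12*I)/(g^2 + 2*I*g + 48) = (g^2 - 3*I*g - 2)/(g + 8*I)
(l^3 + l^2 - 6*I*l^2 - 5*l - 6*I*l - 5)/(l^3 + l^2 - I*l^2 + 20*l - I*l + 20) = (l - I)/(l + 4*I)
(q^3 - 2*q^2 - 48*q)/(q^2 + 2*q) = (q^2 - 2*q - 48)/(q + 2)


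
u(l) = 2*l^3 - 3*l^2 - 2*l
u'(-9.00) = 538.00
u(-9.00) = -1683.00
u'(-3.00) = 70.00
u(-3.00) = -75.00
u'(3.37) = 45.92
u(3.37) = 35.73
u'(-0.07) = -1.55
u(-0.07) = 0.12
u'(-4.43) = 142.33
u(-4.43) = -223.89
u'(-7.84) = 413.83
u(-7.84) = -1132.50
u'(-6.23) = 268.26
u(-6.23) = -587.59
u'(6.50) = 212.50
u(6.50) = 409.50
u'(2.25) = 14.88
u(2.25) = 3.09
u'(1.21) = -0.48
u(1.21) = -3.27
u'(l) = 6*l^2 - 6*l - 2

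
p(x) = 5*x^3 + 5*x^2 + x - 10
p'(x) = 15*x^2 + 10*x + 1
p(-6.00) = -916.00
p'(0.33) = 5.93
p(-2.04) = -33.68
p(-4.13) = -281.07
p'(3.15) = 181.34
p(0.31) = -9.06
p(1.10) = 3.80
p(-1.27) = -13.45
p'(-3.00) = 106.00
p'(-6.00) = 481.00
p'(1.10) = 30.15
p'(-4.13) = 215.55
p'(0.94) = 23.65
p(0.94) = -0.49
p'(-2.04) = 43.02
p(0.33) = -8.95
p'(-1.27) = 12.49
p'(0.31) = 5.54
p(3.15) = 199.04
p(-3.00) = -103.00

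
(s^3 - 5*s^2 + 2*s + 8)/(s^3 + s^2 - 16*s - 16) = (s - 2)/(s + 4)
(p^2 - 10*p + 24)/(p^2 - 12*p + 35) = (p^2 - 10*p + 24)/(p^2 - 12*p + 35)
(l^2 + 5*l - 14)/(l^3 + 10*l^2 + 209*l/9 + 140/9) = 9*(l - 2)/(9*l^2 + 27*l + 20)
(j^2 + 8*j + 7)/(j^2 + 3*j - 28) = (j + 1)/(j - 4)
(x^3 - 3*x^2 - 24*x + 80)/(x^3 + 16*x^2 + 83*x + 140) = (x^2 - 8*x + 16)/(x^2 + 11*x + 28)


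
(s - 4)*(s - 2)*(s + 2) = s^3 - 4*s^2 - 4*s + 16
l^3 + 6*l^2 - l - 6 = (l - 1)*(l + 1)*(l + 6)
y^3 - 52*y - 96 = (y - 8)*(y + 2)*(y + 6)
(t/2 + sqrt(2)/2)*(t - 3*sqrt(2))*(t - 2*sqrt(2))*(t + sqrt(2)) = t^4/2 - 3*sqrt(2)*t^3/2 - 3*t^2 + 7*sqrt(2)*t + 12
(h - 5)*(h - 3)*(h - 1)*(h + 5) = h^4 - 4*h^3 - 22*h^2 + 100*h - 75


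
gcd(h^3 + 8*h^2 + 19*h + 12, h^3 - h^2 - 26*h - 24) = h^2 + 5*h + 4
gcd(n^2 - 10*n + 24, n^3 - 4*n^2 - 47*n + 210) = n - 6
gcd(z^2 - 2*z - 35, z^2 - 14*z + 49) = z - 7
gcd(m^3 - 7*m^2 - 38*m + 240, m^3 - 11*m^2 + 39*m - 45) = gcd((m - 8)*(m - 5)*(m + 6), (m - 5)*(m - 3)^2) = m - 5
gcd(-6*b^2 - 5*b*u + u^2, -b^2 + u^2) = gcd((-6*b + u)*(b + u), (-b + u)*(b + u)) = b + u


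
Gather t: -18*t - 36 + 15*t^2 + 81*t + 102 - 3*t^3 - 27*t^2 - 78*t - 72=-3*t^3 - 12*t^2 - 15*t - 6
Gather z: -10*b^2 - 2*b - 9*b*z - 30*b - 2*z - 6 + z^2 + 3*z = -10*b^2 - 32*b + z^2 + z*(1 - 9*b) - 6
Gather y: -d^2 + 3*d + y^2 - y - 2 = -d^2 + 3*d + y^2 - y - 2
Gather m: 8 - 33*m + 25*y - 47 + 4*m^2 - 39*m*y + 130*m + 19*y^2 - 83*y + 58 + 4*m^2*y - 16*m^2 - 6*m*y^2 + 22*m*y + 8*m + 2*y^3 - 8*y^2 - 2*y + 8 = m^2*(4*y - 12) + m*(-6*y^2 - 17*y + 105) + 2*y^3 + 11*y^2 - 60*y + 27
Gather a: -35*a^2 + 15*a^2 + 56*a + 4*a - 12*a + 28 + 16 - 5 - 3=-20*a^2 + 48*a + 36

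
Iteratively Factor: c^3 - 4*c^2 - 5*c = (c)*(c^2 - 4*c - 5) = c*(c - 5)*(c + 1)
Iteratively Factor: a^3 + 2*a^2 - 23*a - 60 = (a - 5)*(a^2 + 7*a + 12) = (a - 5)*(a + 3)*(a + 4)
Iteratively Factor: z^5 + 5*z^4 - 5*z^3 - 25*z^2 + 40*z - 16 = (z - 1)*(z^4 + 6*z^3 + z^2 - 24*z + 16) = (z - 1)^2*(z^3 + 7*z^2 + 8*z - 16) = (z - 1)^2*(z + 4)*(z^2 + 3*z - 4) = (z - 1)^2*(z + 4)^2*(z - 1)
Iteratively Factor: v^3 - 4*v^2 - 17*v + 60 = (v - 5)*(v^2 + v - 12) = (v - 5)*(v - 3)*(v + 4)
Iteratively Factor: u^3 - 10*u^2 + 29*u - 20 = (u - 1)*(u^2 - 9*u + 20) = (u - 5)*(u - 1)*(u - 4)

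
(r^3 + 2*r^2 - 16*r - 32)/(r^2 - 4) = (r^2 - 16)/(r - 2)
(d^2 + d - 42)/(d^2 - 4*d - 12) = (d + 7)/(d + 2)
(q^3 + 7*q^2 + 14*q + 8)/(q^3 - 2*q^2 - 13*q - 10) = (q + 4)/(q - 5)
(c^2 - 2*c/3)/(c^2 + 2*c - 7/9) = 3*c*(3*c - 2)/(9*c^2 + 18*c - 7)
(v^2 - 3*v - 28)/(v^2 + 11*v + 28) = (v - 7)/(v + 7)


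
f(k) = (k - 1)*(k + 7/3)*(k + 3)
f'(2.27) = 36.80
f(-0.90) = -5.72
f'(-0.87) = -3.60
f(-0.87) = -5.83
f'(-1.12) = -4.28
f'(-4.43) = 22.15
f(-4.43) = -16.28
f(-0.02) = -7.03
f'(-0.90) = -3.70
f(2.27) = 30.81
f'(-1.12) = -4.28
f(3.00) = 64.00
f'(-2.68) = -0.01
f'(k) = (k - 1)*(k + 7/3) + (k - 1)*(k + 3) + (k + 7/3)*(k + 3)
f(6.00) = 375.00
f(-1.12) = -4.84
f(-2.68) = 0.41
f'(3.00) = 54.67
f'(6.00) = 161.67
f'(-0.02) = 1.49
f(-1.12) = -4.84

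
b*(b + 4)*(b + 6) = b^3 + 10*b^2 + 24*b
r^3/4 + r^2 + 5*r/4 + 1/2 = (r/4 + 1/4)*(r + 1)*(r + 2)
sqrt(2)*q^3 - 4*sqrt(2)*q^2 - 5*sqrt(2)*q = q*(q - 5)*(sqrt(2)*q + sqrt(2))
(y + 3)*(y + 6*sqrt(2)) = y^2 + 3*y + 6*sqrt(2)*y + 18*sqrt(2)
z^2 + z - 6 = (z - 2)*(z + 3)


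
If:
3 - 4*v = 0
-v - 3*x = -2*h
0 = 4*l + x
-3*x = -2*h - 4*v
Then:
No Solution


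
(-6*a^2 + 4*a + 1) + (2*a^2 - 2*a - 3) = -4*a^2 + 2*a - 2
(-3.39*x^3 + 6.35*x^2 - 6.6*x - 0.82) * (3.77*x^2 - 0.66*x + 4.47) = -12.7803*x^5 + 26.1769*x^4 - 44.2263*x^3 + 29.6491*x^2 - 28.9608*x - 3.6654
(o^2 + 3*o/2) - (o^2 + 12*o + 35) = -21*o/2 - 35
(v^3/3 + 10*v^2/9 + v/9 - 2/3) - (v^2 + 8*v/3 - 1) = v^3/3 + v^2/9 - 23*v/9 + 1/3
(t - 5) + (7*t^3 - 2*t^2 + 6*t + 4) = 7*t^3 - 2*t^2 + 7*t - 1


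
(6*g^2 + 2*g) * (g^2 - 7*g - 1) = 6*g^4 - 40*g^3 - 20*g^2 - 2*g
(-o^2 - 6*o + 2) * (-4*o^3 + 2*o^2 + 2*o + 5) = 4*o^5 + 22*o^4 - 22*o^3 - 13*o^2 - 26*o + 10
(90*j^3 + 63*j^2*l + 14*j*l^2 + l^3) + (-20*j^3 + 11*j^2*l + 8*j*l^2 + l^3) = 70*j^3 + 74*j^2*l + 22*j*l^2 + 2*l^3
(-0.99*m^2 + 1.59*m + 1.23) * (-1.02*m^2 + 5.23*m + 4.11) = 1.0098*m^4 - 6.7995*m^3 + 2.9922*m^2 + 12.9678*m + 5.0553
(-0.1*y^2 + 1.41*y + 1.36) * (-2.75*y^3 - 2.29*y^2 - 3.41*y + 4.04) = 0.275*y^5 - 3.6485*y^4 - 6.6279*y^3 - 8.3265*y^2 + 1.0588*y + 5.4944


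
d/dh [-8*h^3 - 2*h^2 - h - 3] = -24*h^2 - 4*h - 1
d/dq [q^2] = 2*q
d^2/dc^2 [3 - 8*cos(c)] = 8*cos(c)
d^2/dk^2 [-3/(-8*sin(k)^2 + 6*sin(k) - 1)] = 6*(-128*sin(k)^4 + 72*sin(k)^3 + 190*sin(k)^2 - 147*sin(k) + 28)/(8*sin(k)^2 - 6*sin(k) + 1)^3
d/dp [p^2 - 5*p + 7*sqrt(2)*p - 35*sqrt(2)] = 2*p - 5 + 7*sqrt(2)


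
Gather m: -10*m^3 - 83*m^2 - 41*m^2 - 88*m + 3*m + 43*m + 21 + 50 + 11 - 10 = -10*m^3 - 124*m^2 - 42*m + 72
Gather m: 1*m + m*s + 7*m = m*(s + 8)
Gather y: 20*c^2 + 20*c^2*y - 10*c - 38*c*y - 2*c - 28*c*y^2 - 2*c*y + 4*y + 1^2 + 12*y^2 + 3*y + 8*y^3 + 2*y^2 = 20*c^2 - 12*c + 8*y^3 + y^2*(14 - 28*c) + y*(20*c^2 - 40*c + 7) + 1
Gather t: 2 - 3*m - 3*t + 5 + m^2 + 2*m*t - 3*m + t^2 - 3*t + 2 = m^2 - 6*m + t^2 + t*(2*m - 6) + 9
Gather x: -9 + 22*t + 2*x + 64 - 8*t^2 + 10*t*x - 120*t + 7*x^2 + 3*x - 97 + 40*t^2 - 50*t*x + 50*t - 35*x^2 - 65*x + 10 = 32*t^2 - 48*t - 28*x^2 + x*(-40*t - 60) - 32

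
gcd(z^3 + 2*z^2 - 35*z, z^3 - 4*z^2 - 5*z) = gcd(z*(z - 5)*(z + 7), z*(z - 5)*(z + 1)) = z^2 - 5*z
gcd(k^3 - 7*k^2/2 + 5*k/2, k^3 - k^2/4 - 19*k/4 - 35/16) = k - 5/2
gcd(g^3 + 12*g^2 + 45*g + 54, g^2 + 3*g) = g + 3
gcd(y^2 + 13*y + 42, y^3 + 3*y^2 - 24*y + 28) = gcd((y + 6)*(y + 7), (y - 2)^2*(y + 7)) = y + 7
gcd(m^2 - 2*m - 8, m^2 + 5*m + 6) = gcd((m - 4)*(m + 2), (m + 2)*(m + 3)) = m + 2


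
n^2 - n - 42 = (n - 7)*(n + 6)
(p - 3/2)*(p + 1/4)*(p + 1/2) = p^3 - 3*p^2/4 - p - 3/16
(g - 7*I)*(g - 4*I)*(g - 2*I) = g^3 - 13*I*g^2 - 50*g + 56*I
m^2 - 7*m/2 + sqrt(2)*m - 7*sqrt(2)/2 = (m - 7/2)*(m + sqrt(2))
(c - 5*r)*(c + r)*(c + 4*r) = c^3 - 21*c*r^2 - 20*r^3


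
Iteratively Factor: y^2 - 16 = (y - 4)*(y + 4)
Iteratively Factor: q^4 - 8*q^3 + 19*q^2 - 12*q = (q)*(q^3 - 8*q^2 + 19*q - 12) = q*(q - 3)*(q^2 - 5*q + 4) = q*(q - 3)*(q - 1)*(q - 4)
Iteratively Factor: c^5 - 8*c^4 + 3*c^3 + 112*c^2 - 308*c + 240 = (c - 2)*(c^4 - 6*c^3 - 9*c^2 + 94*c - 120) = (c - 2)^2*(c^3 - 4*c^2 - 17*c + 60) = (c - 5)*(c - 2)^2*(c^2 + c - 12) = (c - 5)*(c - 3)*(c - 2)^2*(c + 4)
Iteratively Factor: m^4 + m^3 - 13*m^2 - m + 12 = (m + 1)*(m^3 - 13*m + 12) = (m - 1)*(m + 1)*(m^2 + m - 12) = (m - 1)*(m + 1)*(m + 4)*(m - 3)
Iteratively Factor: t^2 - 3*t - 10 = (t + 2)*(t - 5)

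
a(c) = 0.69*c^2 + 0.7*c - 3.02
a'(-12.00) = -15.86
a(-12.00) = 87.94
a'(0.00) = 0.70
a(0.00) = -3.02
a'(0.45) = 1.32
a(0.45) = -2.57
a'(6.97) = 10.32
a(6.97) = 35.38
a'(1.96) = 3.40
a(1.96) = 1.00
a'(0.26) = 1.06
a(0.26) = -2.79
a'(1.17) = 2.31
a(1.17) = -1.26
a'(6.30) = 9.39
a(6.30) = 28.78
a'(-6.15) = -7.79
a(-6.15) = 18.77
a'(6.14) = 9.17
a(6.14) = 27.29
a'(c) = 1.38*c + 0.7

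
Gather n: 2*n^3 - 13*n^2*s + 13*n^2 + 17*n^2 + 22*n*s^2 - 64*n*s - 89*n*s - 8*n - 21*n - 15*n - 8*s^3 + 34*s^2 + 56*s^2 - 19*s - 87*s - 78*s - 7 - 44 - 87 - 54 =2*n^3 + n^2*(30 - 13*s) + n*(22*s^2 - 153*s - 44) - 8*s^3 + 90*s^2 - 184*s - 192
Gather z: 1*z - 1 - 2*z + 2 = 1 - z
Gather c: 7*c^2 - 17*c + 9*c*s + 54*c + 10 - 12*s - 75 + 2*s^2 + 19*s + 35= 7*c^2 + c*(9*s + 37) + 2*s^2 + 7*s - 30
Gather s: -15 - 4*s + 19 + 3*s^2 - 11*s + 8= 3*s^2 - 15*s + 12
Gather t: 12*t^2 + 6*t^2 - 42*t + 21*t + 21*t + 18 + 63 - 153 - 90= 18*t^2 - 162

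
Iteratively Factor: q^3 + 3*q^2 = (q)*(q^2 + 3*q) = q*(q + 3)*(q)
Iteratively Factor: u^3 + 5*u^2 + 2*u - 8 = (u + 4)*(u^2 + u - 2) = (u - 1)*(u + 4)*(u + 2)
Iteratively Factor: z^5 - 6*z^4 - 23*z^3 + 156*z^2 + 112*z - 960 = (z - 4)*(z^4 - 2*z^3 - 31*z^2 + 32*z + 240) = (z - 4)*(z + 4)*(z^3 - 6*z^2 - 7*z + 60) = (z - 5)*(z - 4)*(z + 4)*(z^2 - z - 12) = (z - 5)*(z - 4)^2*(z + 4)*(z + 3)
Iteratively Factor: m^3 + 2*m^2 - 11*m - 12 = (m + 4)*(m^2 - 2*m - 3) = (m + 1)*(m + 4)*(m - 3)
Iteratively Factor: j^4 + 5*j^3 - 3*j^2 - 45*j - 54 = (j - 3)*(j^3 + 8*j^2 + 21*j + 18) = (j - 3)*(j + 3)*(j^2 + 5*j + 6) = (j - 3)*(j + 3)^2*(j + 2)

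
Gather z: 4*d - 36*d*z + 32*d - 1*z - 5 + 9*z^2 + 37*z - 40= 36*d + 9*z^2 + z*(36 - 36*d) - 45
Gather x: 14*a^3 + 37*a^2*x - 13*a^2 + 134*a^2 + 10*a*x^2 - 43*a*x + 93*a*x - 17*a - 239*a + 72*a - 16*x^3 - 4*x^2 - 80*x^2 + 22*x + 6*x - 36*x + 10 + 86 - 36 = 14*a^3 + 121*a^2 - 184*a - 16*x^3 + x^2*(10*a - 84) + x*(37*a^2 + 50*a - 8) + 60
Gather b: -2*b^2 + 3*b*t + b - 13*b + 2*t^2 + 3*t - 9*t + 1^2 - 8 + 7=-2*b^2 + b*(3*t - 12) + 2*t^2 - 6*t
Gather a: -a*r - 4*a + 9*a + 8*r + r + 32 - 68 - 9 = a*(5 - r) + 9*r - 45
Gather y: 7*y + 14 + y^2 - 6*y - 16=y^2 + y - 2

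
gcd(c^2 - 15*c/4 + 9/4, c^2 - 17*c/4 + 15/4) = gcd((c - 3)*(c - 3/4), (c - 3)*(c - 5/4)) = c - 3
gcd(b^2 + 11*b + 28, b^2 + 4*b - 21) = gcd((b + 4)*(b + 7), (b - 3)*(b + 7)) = b + 7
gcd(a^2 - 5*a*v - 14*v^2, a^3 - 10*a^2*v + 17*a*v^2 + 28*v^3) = -a + 7*v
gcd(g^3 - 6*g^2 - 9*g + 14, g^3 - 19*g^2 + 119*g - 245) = g - 7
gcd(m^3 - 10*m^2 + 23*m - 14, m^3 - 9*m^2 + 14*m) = m^2 - 9*m + 14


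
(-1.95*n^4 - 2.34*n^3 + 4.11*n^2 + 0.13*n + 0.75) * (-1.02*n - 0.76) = 1.989*n^5 + 3.8688*n^4 - 2.4138*n^3 - 3.2562*n^2 - 0.8638*n - 0.57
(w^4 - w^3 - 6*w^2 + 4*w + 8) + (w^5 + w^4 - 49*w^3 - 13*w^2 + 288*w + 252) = w^5 + 2*w^4 - 50*w^3 - 19*w^2 + 292*w + 260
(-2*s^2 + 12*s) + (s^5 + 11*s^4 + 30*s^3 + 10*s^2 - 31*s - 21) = s^5 + 11*s^4 + 30*s^3 + 8*s^2 - 19*s - 21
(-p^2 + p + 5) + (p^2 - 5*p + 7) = 12 - 4*p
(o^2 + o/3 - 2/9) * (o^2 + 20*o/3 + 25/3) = o^4 + 7*o^3 + 31*o^2/3 + 35*o/27 - 50/27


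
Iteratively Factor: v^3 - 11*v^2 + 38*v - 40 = (v - 5)*(v^2 - 6*v + 8) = (v - 5)*(v - 2)*(v - 4)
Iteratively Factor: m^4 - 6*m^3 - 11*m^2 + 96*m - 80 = (m - 1)*(m^3 - 5*m^2 - 16*m + 80) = (m - 1)*(m + 4)*(m^2 - 9*m + 20) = (m - 5)*(m - 1)*(m + 4)*(m - 4)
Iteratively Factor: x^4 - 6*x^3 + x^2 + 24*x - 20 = (x - 5)*(x^3 - x^2 - 4*x + 4) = (x - 5)*(x + 2)*(x^2 - 3*x + 2) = (x - 5)*(x - 1)*(x + 2)*(x - 2)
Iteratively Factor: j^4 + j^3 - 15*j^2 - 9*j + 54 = (j + 3)*(j^3 - 2*j^2 - 9*j + 18) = (j - 2)*(j + 3)*(j^2 - 9) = (j - 3)*(j - 2)*(j + 3)*(j + 3)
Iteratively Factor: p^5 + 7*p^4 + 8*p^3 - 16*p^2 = (p)*(p^4 + 7*p^3 + 8*p^2 - 16*p) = p^2*(p^3 + 7*p^2 + 8*p - 16) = p^2*(p + 4)*(p^2 + 3*p - 4) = p^2*(p + 4)^2*(p - 1)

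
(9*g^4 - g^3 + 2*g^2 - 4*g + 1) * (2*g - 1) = 18*g^5 - 11*g^4 + 5*g^3 - 10*g^2 + 6*g - 1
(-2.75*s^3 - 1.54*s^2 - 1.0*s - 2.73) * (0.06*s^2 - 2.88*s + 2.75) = -0.165*s^5 + 7.8276*s^4 - 3.1873*s^3 - 1.5188*s^2 + 5.1124*s - 7.5075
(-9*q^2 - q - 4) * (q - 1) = -9*q^3 + 8*q^2 - 3*q + 4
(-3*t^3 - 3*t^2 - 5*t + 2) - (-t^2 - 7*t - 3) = -3*t^3 - 2*t^2 + 2*t + 5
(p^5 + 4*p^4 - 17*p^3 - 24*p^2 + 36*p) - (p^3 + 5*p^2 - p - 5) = p^5 + 4*p^4 - 18*p^3 - 29*p^2 + 37*p + 5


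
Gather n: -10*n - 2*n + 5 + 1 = 6 - 12*n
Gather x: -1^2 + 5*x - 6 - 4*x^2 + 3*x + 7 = -4*x^2 + 8*x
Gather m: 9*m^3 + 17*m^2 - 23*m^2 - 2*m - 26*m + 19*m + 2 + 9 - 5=9*m^3 - 6*m^2 - 9*m + 6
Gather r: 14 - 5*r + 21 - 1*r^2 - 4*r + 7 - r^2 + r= -2*r^2 - 8*r + 42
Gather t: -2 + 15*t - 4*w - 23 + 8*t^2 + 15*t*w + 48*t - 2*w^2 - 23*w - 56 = 8*t^2 + t*(15*w + 63) - 2*w^2 - 27*w - 81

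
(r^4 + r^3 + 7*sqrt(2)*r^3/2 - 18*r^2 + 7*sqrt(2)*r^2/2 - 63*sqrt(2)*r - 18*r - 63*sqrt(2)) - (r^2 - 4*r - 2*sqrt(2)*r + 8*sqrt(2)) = r^4 + r^3 + 7*sqrt(2)*r^3/2 - 19*r^2 + 7*sqrt(2)*r^2/2 - 61*sqrt(2)*r - 14*r - 71*sqrt(2)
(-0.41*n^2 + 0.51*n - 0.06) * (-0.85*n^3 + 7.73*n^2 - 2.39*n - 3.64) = 0.3485*n^5 - 3.6028*n^4 + 4.9732*n^3 - 0.1903*n^2 - 1.713*n + 0.2184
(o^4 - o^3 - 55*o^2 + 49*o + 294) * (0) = 0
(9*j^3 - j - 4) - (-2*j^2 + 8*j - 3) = 9*j^3 + 2*j^2 - 9*j - 1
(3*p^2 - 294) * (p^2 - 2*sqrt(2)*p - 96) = 3*p^4 - 6*sqrt(2)*p^3 - 582*p^2 + 588*sqrt(2)*p + 28224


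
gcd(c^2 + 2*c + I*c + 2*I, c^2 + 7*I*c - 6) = c + I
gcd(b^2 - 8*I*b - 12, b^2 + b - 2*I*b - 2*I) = b - 2*I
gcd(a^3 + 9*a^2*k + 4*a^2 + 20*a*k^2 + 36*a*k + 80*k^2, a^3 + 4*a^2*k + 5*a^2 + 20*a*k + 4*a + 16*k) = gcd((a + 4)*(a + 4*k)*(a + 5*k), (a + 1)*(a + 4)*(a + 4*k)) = a^2 + 4*a*k + 4*a + 16*k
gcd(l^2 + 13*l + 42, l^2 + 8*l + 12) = l + 6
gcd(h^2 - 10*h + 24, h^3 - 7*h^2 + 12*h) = h - 4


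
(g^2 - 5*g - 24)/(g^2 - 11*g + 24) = (g + 3)/(g - 3)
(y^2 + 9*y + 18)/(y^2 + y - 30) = (y + 3)/(y - 5)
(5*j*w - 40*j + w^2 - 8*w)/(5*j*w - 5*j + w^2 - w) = (w - 8)/(w - 1)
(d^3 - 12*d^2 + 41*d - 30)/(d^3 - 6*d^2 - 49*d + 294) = (d^2 - 6*d + 5)/(d^2 - 49)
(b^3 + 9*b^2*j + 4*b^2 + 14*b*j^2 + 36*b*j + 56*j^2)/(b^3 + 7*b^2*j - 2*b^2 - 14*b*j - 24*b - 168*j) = (b + 2*j)/(b - 6)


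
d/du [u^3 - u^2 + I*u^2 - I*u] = 3*u^2 + 2*u*(-1 + I) - I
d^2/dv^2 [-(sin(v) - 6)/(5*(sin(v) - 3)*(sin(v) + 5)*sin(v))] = 2*(2*sin(v)^4 - 24*sin(v)^3 - 37*sin(v)^2 + 87*sin(v) + 347 - 873/sin(v) - 540/sin(v)^2 + 1350/sin(v)^3)/(5*(sin(v) - 3)^3*(sin(v) + 5)^3)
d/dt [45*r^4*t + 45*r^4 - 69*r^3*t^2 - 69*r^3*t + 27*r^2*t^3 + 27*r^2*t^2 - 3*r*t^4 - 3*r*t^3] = 3*r*(15*r^3 - 46*r^2*t - 23*r^2 + 27*r*t^2 + 18*r*t - 4*t^3 - 3*t^2)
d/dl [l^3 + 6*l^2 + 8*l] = 3*l^2 + 12*l + 8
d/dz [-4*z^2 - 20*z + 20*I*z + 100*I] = -8*z - 20 + 20*I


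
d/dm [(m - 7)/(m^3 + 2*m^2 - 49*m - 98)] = (-2*m - 9)/(m^4 + 18*m^3 + 109*m^2 + 252*m + 196)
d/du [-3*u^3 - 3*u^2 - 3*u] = -9*u^2 - 6*u - 3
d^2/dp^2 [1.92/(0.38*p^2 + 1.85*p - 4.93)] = (-0.554496*p^2 - 2.69952*p + 1.92*(0.76*p + 1.85)*(1.52*p + 3.7) + 7.193856)/(0.38*p^2 + 1.85*p - 4.93)^3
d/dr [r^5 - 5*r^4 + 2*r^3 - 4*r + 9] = 5*r^4 - 20*r^3 + 6*r^2 - 4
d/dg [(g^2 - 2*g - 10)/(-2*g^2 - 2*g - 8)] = (-3*g^2 - 28*g - 2)/(2*(g^4 + 2*g^3 + 9*g^2 + 8*g + 16))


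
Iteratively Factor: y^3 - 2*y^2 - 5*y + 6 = (y - 3)*(y^2 + y - 2) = (y - 3)*(y + 2)*(y - 1)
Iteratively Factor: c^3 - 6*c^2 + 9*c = (c - 3)*(c^2 - 3*c) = c*(c - 3)*(c - 3)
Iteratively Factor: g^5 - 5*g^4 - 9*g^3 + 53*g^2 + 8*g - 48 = (g - 4)*(g^4 - g^3 - 13*g^2 + g + 12) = (g - 4)*(g + 1)*(g^3 - 2*g^2 - 11*g + 12) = (g - 4)*(g + 1)*(g + 3)*(g^2 - 5*g + 4) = (g - 4)*(g - 1)*(g + 1)*(g + 3)*(g - 4)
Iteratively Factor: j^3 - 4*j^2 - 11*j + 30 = (j + 3)*(j^2 - 7*j + 10) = (j - 5)*(j + 3)*(j - 2)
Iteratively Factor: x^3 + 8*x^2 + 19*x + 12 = (x + 4)*(x^2 + 4*x + 3) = (x + 1)*(x + 4)*(x + 3)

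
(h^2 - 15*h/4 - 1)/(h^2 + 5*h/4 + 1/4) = (h - 4)/(h + 1)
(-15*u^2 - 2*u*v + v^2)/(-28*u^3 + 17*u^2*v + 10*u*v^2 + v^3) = (-15*u^2 - 2*u*v + v^2)/(-28*u^3 + 17*u^2*v + 10*u*v^2 + v^3)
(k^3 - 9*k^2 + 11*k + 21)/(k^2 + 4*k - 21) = (k^2 - 6*k - 7)/(k + 7)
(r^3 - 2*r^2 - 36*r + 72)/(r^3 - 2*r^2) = 1 - 36/r^2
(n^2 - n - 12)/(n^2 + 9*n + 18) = (n - 4)/(n + 6)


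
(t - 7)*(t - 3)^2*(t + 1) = t^4 - 12*t^3 + 38*t^2 - 12*t - 63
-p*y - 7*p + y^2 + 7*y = (-p + y)*(y + 7)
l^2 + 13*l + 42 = (l + 6)*(l + 7)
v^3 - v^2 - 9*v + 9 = (v - 3)*(v - 1)*(v + 3)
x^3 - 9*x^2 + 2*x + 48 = (x - 8)*(x - 3)*(x + 2)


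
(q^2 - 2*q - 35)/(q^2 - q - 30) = (q - 7)/(q - 6)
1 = 1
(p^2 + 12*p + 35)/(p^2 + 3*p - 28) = (p + 5)/(p - 4)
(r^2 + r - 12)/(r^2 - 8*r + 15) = (r + 4)/(r - 5)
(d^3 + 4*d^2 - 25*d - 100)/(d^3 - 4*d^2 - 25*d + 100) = (d + 4)/(d - 4)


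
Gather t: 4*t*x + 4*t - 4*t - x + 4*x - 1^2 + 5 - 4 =4*t*x + 3*x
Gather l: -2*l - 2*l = -4*l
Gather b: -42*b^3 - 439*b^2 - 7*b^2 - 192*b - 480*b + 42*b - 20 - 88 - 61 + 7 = -42*b^3 - 446*b^2 - 630*b - 162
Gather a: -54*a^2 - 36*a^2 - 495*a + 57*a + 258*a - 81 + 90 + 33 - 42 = -90*a^2 - 180*a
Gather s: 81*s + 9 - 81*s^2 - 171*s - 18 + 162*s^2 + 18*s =81*s^2 - 72*s - 9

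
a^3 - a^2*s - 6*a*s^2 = a*(a - 3*s)*(a + 2*s)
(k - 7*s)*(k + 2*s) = k^2 - 5*k*s - 14*s^2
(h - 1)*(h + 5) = h^2 + 4*h - 5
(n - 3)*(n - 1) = n^2 - 4*n + 3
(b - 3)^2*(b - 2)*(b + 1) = b^4 - 7*b^3 + 13*b^2 + 3*b - 18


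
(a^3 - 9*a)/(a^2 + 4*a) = (a^2 - 9)/(a + 4)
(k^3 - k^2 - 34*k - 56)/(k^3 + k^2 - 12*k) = (k^2 - 5*k - 14)/(k*(k - 3))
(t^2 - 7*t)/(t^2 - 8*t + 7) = t/(t - 1)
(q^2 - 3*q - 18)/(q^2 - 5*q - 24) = (q - 6)/(q - 8)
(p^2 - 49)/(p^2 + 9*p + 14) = (p - 7)/(p + 2)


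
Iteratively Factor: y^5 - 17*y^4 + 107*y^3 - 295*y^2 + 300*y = (y - 3)*(y^4 - 14*y^3 + 65*y^2 - 100*y) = (y - 5)*(y - 3)*(y^3 - 9*y^2 + 20*y) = (y - 5)^2*(y - 3)*(y^2 - 4*y) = y*(y - 5)^2*(y - 3)*(y - 4)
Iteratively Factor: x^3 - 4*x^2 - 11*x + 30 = (x - 2)*(x^2 - 2*x - 15) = (x - 5)*(x - 2)*(x + 3)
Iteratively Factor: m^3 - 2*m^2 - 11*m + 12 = (m + 3)*(m^2 - 5*m + 4) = (m - 1)*(m + 3)*(m - 4)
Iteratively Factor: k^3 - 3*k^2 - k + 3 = (k - 3)*(k^2 - 1) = (k - 3)*(k - 1)*(k + 1)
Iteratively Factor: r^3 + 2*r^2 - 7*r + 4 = (r - 1)*(r^2 + 3*r - 4) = (r - 1)*(r + 4)*(r - 1)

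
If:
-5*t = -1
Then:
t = 1/5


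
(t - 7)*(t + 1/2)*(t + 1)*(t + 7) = t^4 + 3*t^3/2 - 97*t^2/2 - 147*t/2 - 49/2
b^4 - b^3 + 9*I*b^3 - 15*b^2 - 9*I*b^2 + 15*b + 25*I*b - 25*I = (b - 1)*(b - I)*(b + 5*I)^2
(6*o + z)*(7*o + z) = 42*o^2 + 13*o*z + z^2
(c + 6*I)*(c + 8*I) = c^2 + 14*I*c - 48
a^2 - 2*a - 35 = (a - 7)*(a + 5)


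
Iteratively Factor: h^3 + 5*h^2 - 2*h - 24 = (h + 3)*(h^2 + 2*h - 8) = (h + 3)*(h + 4)*(h - 2)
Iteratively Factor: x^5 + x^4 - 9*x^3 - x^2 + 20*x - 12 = (x - 1)*(x^4 + 2*x^3 - 7*x^2 - 8*x + 12) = (x - 1)^2*(x^3 + 3*x^2 - 4*x - 12) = (x - 1)^2*(x + 2)*(x^2 + x - 6) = (x - 2)*(x - 1)^2*(x + 2)*(x + 3)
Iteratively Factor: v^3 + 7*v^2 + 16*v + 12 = (v + 2)*(v^2 + 5*v + 6) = (v + 2)*(v + 3)*(v + 2)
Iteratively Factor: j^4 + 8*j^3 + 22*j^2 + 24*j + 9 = (j + 3)*(j^3 + 5*j^2 + 7*j + 3) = (j + 1)*(j + 3)*(j^2 + 4*j + 3) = (j + 1)^2*(j + 3)*(j + 3)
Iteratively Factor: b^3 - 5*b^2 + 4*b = (b - 1)*(b^2 - 4*b) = b*(b - 1)*(b - 4)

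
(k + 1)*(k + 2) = k^2 + 3*k + 2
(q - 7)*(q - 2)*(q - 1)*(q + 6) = q^4 - 4*q^3 - 37*q^2 + 124*q - 84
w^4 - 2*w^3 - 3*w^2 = w^2*(w - 3)*(w + 1)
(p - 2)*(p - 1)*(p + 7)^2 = p^4 + 11*p^3 + 9*p^2 - 119*p + 98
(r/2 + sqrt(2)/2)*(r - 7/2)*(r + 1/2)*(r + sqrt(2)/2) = r^4/2 - 3*r^3/2 + 3*sqrt(2)*r^3/4 - 9*sqrt(2)*r^2/4 - 3*r^2/8 - 21*sqrt(2)*r/16 - 3*r/2 - 7/8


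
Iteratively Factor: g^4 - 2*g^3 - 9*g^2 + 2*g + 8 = (g - 4)*(g^3 + 2*g^2 - g - 2) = (g - 4)*(g - 1)*(g^2 + 3*g + 2) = (g - 4)*(g - 1)*(g + 2)*(g + 1)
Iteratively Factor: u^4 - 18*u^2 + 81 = (u - 3)*(u^3 + 3*u^2 - 9*u - 27) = (u - 3)*(u + 3)*(u^2 - 9) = (u - 3)^2*(u + 3)*(u + 3)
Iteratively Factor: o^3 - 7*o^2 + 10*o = (o - 5)*(o^2 - 2*o) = (o - 5)*(o - 2)*(o)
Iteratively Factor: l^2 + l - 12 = (l + 4)*(l - 3)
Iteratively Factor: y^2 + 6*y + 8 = (y + 4)*(y + 2)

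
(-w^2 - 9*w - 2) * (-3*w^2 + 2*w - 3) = 3*w^4 + 25*w^3 - 9*w^2 + 23*w + 6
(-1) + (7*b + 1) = 7*b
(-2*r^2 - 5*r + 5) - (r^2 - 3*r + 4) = -3*r^2 - 2*r + 1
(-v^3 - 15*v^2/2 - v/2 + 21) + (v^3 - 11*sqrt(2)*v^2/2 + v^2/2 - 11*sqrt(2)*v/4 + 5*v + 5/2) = -11*sqrt(2)*v^2/2 - 7*v^2 - 11*sqrt(2)*v/4 + 9*v/2 + 47/2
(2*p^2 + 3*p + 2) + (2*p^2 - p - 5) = 4*p^2 + 2*p - 3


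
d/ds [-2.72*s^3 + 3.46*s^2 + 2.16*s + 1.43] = -8.16*s^2 + 6.92*s + 2.16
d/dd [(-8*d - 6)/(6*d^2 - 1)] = 8*(6*d^2 + 9*d + 1)/(36*d^4 - 12*d^2 + 1)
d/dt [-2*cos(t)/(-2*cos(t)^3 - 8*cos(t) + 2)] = (3*cos(t)/2 + cos(3*t)/2 + 1)*sin(t)/(cos(t)^3 + 4*cos(t) - 1)^2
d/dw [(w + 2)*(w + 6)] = 2*w + 8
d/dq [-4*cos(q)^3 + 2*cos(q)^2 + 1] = 4*(3*cos(q) - 1)*sin(q)*cos(q)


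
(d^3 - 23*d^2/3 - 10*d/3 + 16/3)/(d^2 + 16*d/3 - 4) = (d^2 - 7*d - 8)/(d + 6)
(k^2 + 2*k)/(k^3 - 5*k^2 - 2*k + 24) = k/(k^2 - 7*k + 12)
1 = 1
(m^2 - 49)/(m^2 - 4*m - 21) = (m + 7)/(m + 3)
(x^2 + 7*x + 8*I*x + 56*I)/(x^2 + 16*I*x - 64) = (x + 7)/(x + 8*I)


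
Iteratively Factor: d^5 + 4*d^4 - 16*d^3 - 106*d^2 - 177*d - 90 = (d + 1)*(d^4 + 3*d^3 - 19*d^2 - 87*d - 90) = (d + 1)*(d + 3)*(d^3 - 19*d - 30) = (d - 5)*(d + 1)*(d + 3)*(d^2 + 5*d + 6) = (d - 5)*(d + 1)*(d + 2)*(d + 3)*(d + 3)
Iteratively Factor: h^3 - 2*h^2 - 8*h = (h + 2)*(h^2 - 4*h) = (h - 4)*(h + 2)*(h)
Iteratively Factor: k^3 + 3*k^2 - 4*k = (k - 1)*(k^2 + 4*k) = k*(k - 1)*(k + 4)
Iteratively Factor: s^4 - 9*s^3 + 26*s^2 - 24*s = (s - 4)*(s^3 - 5*s^2 + 6*s) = (s - 4)*(s - 3)*(s^2 - 2*s) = (s - 4)*(s - 3)*(s - 2)*(s)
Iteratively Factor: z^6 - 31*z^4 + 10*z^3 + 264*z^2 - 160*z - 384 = (z - 3)*(z^5 + 3*z^4 - 22*z^3 - 56*z^2 + 96*z + 128) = (z - 3)*(z + 4)*(z^4 - z^3 - 18*z^2 + 16*z + 32) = (z - 3)*(z + 4)^2*(z^3 - 5*z^2 + 2*z + 8) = (z - 3)*(z - 2)*(z + 4)^2*(z^2 - 3*z - 4) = (z - 3)*(z - 2)*(z + 1)*(z + 4)^2*(z - 4)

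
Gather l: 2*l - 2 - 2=2*l - 4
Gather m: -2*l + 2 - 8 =-2*l - 6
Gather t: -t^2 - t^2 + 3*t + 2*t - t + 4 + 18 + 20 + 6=-2*t^2 + 4*t + 48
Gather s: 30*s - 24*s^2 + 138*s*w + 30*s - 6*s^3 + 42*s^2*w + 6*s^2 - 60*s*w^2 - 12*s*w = -6*s^3 + s^2*(42*w - 18) + s*(-60*w^2 + 126*w + 60)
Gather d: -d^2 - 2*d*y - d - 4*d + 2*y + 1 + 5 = -d^2 + d*(-2*y - 5) + 2*y + 6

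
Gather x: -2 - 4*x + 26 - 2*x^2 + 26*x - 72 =-2*x^2 + 22*x - 48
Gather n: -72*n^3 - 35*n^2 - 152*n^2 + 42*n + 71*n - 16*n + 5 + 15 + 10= -72*n^3 - 187*n^2 + 97*n + 30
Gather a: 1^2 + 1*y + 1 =y + 2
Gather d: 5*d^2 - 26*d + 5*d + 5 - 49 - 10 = 5*d^2 - 21*d - 54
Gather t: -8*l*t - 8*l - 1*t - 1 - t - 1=-8*l + t*(-8*l - 2) - 2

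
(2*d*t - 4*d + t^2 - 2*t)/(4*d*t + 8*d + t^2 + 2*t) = (2*d*t - 4*d + t^2 - 2*t)/(4*d*t + 8*d + t^2 + 2*t)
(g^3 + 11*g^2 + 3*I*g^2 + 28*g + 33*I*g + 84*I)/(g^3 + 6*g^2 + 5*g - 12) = (g^2 + g*(7 + 3*I) + 21*I)/(g^2 + 2*g - 3)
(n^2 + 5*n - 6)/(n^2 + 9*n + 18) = (n - 1)/(n + 3)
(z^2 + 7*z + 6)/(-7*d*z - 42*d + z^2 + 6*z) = (z + 1)/(-7*d + z)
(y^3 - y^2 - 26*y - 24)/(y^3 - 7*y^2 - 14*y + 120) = (y + 1)/(y - 5)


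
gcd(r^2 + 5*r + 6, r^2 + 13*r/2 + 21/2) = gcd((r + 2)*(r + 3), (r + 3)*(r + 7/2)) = r + 3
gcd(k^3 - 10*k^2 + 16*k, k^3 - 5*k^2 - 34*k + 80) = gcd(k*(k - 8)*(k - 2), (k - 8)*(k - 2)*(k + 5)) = k^2 - 10*k + 16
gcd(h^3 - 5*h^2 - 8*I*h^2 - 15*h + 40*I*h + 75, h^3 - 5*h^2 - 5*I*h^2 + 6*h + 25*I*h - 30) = h - 5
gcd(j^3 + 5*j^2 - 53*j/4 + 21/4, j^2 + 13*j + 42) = j + 7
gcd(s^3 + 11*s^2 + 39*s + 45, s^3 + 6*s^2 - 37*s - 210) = s + 5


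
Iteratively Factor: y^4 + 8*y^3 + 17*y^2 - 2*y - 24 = (y + 2)*(y^3 + 6*y^2 + 5*y - 12) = (y + 2)*(y + 4)*(y^2 + 2*y - 3) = (y + 2)*(y + 3)*(y + 4)*(y - 1)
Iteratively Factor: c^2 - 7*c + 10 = (c - 5)*(c - 2)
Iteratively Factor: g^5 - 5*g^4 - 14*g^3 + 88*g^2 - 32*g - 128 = (g + 1)*(g^4 - 6*g^3 - 8*g^2 + 96*g - 128) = (g - 4)*(g + 1)*(g^3 - 2*g^2 - 16*g + 32) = (g - 4)^2*(g + 1)*(g^2 + 2*g - 8) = (g - 4)^2*(g + 1)*(g + 4)*(g - 2)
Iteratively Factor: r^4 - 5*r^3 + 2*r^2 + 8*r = (r + 1)*(r^3 - 6*r^2 + 8*r) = r*(r + 1)*(r^2 - 6*r + 8) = r*(r - 2)*(r + 1)*(r - 4)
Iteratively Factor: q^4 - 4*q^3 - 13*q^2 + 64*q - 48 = (q - 1)*(q^3 - 3*q^2 - 16*q + 48) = (q - 4)*(q - 1)*(q^2 + q - 12) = (q - 4)*(q - 1)*(q + 4)*(q - 3)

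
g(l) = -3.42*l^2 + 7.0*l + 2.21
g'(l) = 7.0 - 6.84*l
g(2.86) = -5.74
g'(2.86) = -12.56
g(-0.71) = -4.48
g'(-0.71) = 11.86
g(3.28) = -11.62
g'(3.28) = -15.44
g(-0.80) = -5.58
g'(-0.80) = 12.47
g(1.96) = 2.79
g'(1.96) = -6.41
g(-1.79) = -21.28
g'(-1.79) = 19.24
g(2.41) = -0.78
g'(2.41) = -9.48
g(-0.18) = 0.84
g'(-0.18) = 8.23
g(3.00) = -7.57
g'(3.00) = -13.52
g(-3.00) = -49.57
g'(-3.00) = 27.52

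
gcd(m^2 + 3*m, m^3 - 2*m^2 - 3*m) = m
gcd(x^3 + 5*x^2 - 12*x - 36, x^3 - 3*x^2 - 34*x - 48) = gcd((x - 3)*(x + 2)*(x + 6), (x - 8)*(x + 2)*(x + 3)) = x + 2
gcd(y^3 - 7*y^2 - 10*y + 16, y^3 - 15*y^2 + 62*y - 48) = y^2 - 9*y + 8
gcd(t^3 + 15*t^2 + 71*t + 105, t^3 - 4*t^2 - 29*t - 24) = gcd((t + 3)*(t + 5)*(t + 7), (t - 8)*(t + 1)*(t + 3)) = t + 3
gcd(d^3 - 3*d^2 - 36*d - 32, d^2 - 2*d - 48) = d - 8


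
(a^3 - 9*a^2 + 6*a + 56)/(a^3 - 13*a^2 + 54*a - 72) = (a^2 - 5*a - 14)/(a^2 - 9*a + 18)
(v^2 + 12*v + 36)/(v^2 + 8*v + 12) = (v + 6)/(v + 2)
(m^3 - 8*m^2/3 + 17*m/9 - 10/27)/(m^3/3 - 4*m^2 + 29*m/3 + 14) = (27*m^3 - 72*m^2 + 51*m - 10)/(9*(m^3 - 12*m^2 + 29*m + 42))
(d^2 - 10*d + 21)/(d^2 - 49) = (d - 3)/(d + 7)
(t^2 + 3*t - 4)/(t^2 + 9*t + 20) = (t - 1)/(t + 5)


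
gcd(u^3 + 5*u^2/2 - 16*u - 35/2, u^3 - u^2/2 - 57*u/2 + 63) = u - 7/2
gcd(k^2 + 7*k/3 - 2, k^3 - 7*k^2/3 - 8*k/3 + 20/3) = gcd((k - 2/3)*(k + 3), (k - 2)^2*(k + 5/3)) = 1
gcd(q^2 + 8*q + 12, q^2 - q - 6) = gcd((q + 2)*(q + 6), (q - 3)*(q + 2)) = q + 2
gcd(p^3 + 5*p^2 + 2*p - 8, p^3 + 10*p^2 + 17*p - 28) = p^2 + 3*p - 4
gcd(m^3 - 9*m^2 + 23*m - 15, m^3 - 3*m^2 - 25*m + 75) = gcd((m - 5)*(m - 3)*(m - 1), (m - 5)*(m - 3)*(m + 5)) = m^2 - 8*m + 15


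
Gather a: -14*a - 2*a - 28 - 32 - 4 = -16*a - 64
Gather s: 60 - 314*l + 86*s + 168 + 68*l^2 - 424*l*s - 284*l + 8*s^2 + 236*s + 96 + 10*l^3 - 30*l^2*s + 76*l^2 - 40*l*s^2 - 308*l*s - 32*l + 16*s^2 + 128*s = 10*l^3 + 144*l^2 - 630*l + s^2*(24 - 40*l) + s*(-30*l^2 - 732*l + 450) + 324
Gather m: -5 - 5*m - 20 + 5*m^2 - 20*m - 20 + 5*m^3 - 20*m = 5*m^3 + 5*m^2 - 45*m - 45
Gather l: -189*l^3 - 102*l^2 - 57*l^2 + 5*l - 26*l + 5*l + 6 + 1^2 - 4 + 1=-189*l^3 - 159*l^2 - 16*l + 4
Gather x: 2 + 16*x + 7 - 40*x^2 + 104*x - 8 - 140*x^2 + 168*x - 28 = -180*x^2 + 288*x - 27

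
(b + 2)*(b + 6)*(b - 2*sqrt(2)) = b^3 - 2*sqrt(2)*b^2 + 8*b^2 - 16*sqrt(2)*b + 12*b - 24*sqrt(2)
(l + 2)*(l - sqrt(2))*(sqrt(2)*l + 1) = sqrt(2)*l^3 - l^2 + 2*sqrt(2)*l^2 - 2*l - sqrt(2)*l - 2*sqrt(2)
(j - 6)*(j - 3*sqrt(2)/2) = j^2 - 6*j - 3*sqrt(2)*j/2 + 9*sqrt(2)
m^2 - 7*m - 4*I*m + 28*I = (m - 7)*(m - 4*I)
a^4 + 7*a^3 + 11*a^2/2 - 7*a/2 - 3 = (a + 1)*(a + 6)*(a - sqrt(2)/2)*(a + sqrt(2)/2)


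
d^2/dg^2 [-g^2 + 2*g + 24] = -2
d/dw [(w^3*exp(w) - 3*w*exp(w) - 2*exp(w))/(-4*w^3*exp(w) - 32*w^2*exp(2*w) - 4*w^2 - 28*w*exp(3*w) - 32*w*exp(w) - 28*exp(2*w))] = (-(-w^3 + 3*w + 2)*(w^3*exp(w) + 16*w^2*exp(2*w) + 3*w^2*exp(w) + 21*w*exp(3*w) + 16*w*exp(2*w) + 8*w*exp(w) + 2*w + 7*exp(3*w) + 14*exp(2*w) + 8*exp(w)) + (-w^3 - 3*w^2 + 3*w + 5)*(w^3*exp(w) + 8*w^2*exp(2*w) + w^2 + 7*w*exp(3*w) + 8*w*exp(w) + 7*exp(2*w)))*exp(w)/(4*(w^3*exp(w) + 8*w^2*exp(2*w) + w^2 + 7*w*exp(3*w) + 8*w*exp(w) + 7*exp(2*w))^2)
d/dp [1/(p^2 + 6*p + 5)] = 2*(-p - 3)/(p^2 + 6*p + 5)^2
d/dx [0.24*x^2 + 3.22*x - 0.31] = 0.48*x + 3.22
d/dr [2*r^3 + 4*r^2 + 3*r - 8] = 6*r^2 + 8*r + 3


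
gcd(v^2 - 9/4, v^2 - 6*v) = 1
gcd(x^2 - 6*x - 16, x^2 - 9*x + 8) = x - 8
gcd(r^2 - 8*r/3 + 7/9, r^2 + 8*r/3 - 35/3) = r - 7/3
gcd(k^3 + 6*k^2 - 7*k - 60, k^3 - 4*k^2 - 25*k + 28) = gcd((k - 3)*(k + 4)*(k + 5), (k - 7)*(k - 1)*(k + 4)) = k + 4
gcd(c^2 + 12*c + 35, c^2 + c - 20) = c + 5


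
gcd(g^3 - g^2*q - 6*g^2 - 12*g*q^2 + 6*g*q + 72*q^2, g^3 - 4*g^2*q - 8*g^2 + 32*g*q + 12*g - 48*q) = -g^2 + 4*g*q + 6*g - 24*q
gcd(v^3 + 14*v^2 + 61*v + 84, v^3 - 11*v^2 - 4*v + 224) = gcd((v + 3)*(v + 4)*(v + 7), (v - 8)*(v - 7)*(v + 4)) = v + 4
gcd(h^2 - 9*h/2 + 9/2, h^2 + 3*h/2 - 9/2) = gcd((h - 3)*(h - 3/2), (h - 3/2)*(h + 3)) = h - 3/2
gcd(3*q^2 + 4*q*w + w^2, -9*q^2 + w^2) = 3*q + w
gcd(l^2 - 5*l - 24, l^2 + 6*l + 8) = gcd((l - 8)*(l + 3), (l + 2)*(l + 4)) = 1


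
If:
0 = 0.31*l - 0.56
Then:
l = 1.81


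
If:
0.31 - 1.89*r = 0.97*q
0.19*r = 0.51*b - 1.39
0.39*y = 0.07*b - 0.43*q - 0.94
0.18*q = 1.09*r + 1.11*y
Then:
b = 2.97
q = -0.97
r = 0.66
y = -0.81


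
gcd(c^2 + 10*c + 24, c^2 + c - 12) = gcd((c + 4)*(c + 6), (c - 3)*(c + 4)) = c + 4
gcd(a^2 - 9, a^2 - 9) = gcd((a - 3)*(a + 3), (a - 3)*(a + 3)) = a^2 - 9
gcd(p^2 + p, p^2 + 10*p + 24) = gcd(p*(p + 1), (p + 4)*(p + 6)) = 1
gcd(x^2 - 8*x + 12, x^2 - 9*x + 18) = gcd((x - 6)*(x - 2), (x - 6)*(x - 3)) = x - 6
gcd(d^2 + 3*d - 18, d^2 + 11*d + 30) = d + 6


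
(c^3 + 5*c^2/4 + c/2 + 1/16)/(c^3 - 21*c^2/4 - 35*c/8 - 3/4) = (c + 1/2)/(c - 6)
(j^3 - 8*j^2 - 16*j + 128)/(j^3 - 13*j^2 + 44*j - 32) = (j + 4)/(j - 1)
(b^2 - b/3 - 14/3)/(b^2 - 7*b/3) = (b + 2)/b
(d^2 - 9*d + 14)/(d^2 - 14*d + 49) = (d - 2)/(d - 7)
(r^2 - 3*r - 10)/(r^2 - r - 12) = (-r^2 + 3*r + 10)/(-r^2 + r + 12)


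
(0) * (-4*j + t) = 0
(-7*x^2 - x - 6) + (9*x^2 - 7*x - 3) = 2*x^2 - 8*x - 9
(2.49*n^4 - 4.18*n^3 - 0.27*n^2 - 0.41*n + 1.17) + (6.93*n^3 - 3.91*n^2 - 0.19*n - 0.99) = 2.49*n^4 + 2.75*n^3 - 4.18*n^2 - 0.6*n + 0.18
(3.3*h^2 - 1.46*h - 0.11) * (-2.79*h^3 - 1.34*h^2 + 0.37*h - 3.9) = -9.207*h^5 - 0.348599999999999*h^4 + 3.4843*h^3 - 13.2628*h^2 + 5.6533*h + 0.429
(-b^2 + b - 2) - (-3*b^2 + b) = 2*b^2 - 2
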